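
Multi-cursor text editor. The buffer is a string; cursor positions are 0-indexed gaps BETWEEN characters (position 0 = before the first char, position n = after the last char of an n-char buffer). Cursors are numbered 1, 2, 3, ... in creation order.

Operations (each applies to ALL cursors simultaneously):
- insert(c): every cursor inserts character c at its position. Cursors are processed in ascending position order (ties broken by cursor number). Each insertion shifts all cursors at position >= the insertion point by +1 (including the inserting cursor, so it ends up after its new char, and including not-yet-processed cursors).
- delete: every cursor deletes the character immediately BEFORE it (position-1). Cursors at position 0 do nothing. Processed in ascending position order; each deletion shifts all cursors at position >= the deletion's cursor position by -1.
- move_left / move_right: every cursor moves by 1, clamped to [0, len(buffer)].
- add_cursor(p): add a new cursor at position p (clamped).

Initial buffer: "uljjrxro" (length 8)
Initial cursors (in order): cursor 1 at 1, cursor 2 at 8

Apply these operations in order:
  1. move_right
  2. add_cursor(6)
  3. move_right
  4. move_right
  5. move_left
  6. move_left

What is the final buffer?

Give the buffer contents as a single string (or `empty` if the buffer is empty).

Answer: uljjrxro

Derivation:
After op 1 (move_right): buffer="uljjrxro" (len 8), cursors c1@2 c2@8, authorship ........
After op 2 (add_cursor(6)): buffer="uljjrxro" (len 8), cursors c1@2 c3@6 c2@8, authorship ........
After op 3 (move_right): buffer="uljjrxro" (len 8), cursors c1@3 c3@7 c2@8, authorship ........
After op 4 (move_right): buffer="uljjrxro" (len 8), cursors c1@4 c2@8 c3@8, authorship ........
After op 5 (move_left): buffer="uljjrxro" (len 8), cursors c1@3 c2@7 c3@7, authorship ........
After op 6 (move_left): buffer="uljjrxro" (len 8), cursors c1@2 c2@6 c3@6, authorship ........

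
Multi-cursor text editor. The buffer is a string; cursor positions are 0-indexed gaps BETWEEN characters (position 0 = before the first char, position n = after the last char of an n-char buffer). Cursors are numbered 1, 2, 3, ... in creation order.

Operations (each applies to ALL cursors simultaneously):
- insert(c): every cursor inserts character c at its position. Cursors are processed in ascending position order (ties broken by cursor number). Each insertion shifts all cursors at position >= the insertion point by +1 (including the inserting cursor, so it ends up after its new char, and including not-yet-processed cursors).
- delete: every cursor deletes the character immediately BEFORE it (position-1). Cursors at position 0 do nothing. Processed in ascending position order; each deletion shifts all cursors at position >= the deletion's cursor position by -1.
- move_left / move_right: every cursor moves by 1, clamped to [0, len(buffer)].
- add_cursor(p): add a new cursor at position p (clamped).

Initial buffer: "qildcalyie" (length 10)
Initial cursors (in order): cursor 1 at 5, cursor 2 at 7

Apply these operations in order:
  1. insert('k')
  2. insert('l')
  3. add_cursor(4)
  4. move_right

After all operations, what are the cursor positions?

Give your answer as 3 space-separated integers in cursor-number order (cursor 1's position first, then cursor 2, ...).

Answer: 8 12 5

Derivation:
After op 1 (insert('k')): buffer="qildckalkyie" (len 12), cursors c1@6 c2@9, authorship .....1..2...
After op 2 (insert('l')): buffer="qildcklalklyie" (len 14), cursors c1@7 c2@11, authorship .....11..22...
After op 3 (add_cursor(4)): buffer="qildcklalklyie" (len 14), cursors c3@4 c1@7 c2@11, authorship .....11..22...
After op 4 (move_right): buffer="qildcklalklyie" (len 14), cursors c3@5 c1@8 c2@12, authorship .....11..22...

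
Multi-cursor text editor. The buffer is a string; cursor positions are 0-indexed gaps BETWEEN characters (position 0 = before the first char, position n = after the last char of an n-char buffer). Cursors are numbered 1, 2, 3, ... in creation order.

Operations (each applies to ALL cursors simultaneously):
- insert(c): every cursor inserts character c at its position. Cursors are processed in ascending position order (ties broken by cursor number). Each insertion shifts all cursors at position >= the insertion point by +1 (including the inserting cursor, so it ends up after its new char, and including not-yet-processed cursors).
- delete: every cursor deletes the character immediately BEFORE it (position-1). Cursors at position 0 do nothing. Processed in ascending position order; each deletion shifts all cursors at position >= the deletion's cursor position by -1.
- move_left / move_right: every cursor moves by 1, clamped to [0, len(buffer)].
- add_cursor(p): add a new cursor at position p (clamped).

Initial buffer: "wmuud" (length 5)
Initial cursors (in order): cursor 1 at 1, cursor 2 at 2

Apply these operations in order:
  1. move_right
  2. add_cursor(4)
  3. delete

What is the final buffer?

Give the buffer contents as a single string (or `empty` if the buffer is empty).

After op 1 (move_right): buffer="wmuud" (len 5), cursors c1@2 c2@3, authorship .....
After op 2 (add_cursor(4)): buffer="wmuud" (len 5), cursors c1@2 c2@3 c3@4, authorship .....
After op 3 (delete): buffer="wd" (len 2), cursors c1@1 c2@1 c3@1, authorship ..

Answer: wd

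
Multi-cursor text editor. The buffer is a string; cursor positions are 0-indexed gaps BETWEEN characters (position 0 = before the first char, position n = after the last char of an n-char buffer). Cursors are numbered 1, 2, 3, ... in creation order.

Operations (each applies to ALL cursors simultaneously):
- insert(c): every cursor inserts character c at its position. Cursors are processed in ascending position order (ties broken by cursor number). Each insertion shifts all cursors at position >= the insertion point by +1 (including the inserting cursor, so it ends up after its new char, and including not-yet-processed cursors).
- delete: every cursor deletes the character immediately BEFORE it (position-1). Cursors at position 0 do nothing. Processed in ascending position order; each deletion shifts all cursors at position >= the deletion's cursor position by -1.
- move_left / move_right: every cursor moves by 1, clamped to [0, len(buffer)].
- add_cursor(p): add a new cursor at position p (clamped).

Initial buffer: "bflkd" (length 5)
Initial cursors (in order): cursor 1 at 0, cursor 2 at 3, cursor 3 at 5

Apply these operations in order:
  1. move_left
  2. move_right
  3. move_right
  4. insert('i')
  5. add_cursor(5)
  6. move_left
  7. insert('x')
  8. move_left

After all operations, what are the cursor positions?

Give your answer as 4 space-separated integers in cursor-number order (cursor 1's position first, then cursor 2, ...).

After op 1 (move_left): buffer="bflkd" (len 5), cursors c1@0 c2@2 c3@4, authorship .....
After op 2 (move_right): buffer="bflkd" (len 5), cursors c1@1 c2@3 c3@5, authorship .....
After op 3 (move_right): buffer="bflkd" (len 5), cursors c1@2 c2@4 c3@5, authorship .....
After op 4 (insert('i')): buffer="bfilkidi" (len 8), cursors c1@3 c2@6 c3@8, authorship ..1..2.3
After op 5 (add_cursor(5)): buffer="bfilkidi" (len 8), cursors c1@3 c4@5 c2@6 c3@8, authorship ..1..2.3
After op 6 (move_left): buffer="bfilkidi" (len 8), cursors c1@2 c4@4 c2@5 c3@7, authorship ..1..2.3
After op 7 (insert('x')): buffer="bfxilxkxidxi" (len 12), cursors c1@3 c4@6 c2@8 c3@11, authorship ..11.4.22.33
After op 8 (move_left): buffer="bfxilxkxidxi" (len 12), cursors c1@2 c4@5 c2@7 c3@10, authorship ..11.4.22.33

Answer: 2 7 10 5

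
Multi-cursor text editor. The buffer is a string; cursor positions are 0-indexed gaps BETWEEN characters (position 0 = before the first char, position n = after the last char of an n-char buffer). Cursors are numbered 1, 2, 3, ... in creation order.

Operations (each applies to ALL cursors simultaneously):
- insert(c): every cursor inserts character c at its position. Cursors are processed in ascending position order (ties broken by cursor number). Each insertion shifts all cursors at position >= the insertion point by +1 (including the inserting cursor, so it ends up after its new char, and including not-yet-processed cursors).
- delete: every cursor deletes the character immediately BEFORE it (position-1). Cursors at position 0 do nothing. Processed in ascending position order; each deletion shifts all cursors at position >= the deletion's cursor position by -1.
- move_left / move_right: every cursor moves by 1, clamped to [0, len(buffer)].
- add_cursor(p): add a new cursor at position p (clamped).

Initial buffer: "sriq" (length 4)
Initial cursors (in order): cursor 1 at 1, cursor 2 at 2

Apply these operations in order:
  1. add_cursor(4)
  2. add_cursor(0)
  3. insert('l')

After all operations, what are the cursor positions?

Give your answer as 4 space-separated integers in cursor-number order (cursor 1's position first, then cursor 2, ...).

After op 1 (add_cursor(4)): buffer="sriq" (len 4), cursors c1@1 c2@2 c3@4, authorship ....
After op 2 (add_cursor(0)): buffer="sriq" (len 4), cursors c4@0 c1@1 c2@2 c3@4, authorship ....
After op 3 (insert('l')): buffer="lslrliql" (len 8), cursors c4@1 c1@3 c2@5 c3@8, authorship 4.1.2..3

Answer: 3 5 8 1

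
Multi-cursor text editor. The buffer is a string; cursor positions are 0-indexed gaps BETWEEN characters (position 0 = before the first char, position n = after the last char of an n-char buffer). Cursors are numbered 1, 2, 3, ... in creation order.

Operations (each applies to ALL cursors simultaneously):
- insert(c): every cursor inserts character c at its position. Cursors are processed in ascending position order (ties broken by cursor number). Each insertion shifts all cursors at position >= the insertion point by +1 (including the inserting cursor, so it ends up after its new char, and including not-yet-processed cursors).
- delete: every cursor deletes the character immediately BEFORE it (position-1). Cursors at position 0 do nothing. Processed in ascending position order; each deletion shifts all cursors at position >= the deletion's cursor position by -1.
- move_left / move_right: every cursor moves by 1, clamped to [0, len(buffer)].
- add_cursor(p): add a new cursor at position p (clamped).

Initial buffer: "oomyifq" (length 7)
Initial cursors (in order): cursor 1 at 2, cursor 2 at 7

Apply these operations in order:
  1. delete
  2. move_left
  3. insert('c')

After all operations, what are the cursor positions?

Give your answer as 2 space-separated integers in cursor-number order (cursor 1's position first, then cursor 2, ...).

After op 1 (delete): buffer="omyif" (len 5), cursors c1@1 c2@5, authorship .....
After op 2 (move_left): buffer="omyif" (len 5), cursors c1@0 c2@4, authorship .....
After op 3 (insert('c')): buffer="comyicf" (len 7), cursors c1@1 c2@6, authorship 1....2.

Answer: 1 6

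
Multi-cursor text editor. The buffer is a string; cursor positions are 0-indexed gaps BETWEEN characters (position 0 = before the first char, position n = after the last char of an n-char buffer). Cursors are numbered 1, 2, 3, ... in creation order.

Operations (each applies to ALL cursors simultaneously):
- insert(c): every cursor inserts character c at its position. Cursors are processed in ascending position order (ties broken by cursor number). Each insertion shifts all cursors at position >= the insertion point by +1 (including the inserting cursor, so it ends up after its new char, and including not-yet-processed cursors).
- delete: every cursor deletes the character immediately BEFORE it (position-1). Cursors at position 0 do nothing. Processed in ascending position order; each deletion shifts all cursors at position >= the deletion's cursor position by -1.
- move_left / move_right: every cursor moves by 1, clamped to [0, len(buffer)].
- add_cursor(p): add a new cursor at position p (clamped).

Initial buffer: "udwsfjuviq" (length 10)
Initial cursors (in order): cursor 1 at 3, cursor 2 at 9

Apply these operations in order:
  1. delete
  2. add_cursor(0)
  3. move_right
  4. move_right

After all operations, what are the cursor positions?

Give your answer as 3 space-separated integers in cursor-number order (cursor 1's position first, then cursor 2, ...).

Answer: 4 8 2

Derivation:
After op 1 (delete): buffer="udsfjuvq" (len 8), cursors c1@2 c2@7, authorship ........
After op 2 (add_cursor(0)): buffer="udsfjuvq" (len 8), cursors c3@0 c1@2 c2@7, authorship ........
After op 3 (move_right): buffer="udsfjuvq" (len 8), cursors c3@1 c1@3 c2@8, authorship ........
After op 4 (move_right): buffer="udsfjuvq" (len 8), cursors c3@2 c1@4 c2@8, authorship ........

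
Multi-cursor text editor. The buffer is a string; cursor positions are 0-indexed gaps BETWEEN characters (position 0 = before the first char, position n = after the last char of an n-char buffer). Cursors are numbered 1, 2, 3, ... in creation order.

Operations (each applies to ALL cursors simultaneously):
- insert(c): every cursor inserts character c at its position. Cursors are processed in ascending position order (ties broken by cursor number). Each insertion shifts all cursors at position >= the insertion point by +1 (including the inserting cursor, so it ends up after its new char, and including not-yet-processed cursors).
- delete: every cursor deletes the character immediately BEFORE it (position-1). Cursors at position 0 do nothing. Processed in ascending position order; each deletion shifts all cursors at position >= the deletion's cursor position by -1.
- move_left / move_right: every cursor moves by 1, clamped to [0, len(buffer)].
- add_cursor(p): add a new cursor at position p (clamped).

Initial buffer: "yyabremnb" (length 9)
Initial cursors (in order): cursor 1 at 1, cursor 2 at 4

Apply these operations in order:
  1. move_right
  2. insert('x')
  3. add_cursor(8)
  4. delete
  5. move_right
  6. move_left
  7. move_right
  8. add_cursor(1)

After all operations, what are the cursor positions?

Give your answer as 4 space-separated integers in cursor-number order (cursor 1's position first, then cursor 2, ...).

Answer: 3 6 6 1

Derivation:
After op 1 (move_right): buffer="yyabremnb" (len 9), cursors c1@2 c2@5, authorship .........
After op 2 (insert('x')): buffer="yyxabrxemnb" (len 11), cursors c1@3 c2@7, authorship ..1...2....
After op 3 (add_cursor(8)): buffer="yyxabrxemnb" (len 11), cursors c1@3 c2@7 c3@8, authorship ..1...2....
After op 4 (delete): buffer="yyabrmnb" (len 8), cursors c1@2 c2@5 c3@5, authorship ........
After op 5 (move_right): buffer="yyabrmnb" (len 8), cursors c1@3 c2@6 c3@6, authorship ........
After op 6 (move_left): buffer="yyabrmnb" (len 8), cursors c1@2 c2@5 c3@5, authorship ........
After op 7 (move_right): buffer="yyabrmnb" (len 8), cursors c1@3 c2@6 c3@6, authorship ........
After op 8 (add_cursor(1)): buffer="yyabrmnb" (len 8), cursors c4@1 c1@3 c2@6 c3@6, authorship ........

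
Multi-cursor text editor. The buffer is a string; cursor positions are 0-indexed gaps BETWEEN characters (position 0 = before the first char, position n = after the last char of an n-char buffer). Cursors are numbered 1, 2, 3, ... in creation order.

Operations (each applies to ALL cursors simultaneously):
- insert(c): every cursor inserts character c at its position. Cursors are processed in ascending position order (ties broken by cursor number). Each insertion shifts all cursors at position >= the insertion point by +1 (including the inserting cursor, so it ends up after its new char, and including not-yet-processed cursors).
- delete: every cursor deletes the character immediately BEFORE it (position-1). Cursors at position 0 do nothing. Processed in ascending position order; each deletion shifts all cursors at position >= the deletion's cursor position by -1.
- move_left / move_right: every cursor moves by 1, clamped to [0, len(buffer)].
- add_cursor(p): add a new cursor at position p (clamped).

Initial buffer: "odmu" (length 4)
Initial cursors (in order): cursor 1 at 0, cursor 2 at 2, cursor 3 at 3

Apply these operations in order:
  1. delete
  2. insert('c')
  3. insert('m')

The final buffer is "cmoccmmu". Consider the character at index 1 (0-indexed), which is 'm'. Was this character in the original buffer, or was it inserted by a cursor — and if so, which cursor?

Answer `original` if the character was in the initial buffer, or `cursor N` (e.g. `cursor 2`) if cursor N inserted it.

Answer: cursor 1

Derivation:
After op 1 (delete): buffer="ou" (len 2), cursors c1@0 c2@1 c3@1, authorship ..
After op 2 (insert('c')): buffer="coccu" (len 5), cursors c1@1 c2@4 c3@4, authorship 1.23.
After op 3 (insert('m')): buffer="cmoccmmu" (len 8), cursors c1@2 c2@7 c3@7, authorship 11.2323.
Authorship (.=original, N=cursor N): 1 1 . 2 3 2 3 .
Index 1: author = 1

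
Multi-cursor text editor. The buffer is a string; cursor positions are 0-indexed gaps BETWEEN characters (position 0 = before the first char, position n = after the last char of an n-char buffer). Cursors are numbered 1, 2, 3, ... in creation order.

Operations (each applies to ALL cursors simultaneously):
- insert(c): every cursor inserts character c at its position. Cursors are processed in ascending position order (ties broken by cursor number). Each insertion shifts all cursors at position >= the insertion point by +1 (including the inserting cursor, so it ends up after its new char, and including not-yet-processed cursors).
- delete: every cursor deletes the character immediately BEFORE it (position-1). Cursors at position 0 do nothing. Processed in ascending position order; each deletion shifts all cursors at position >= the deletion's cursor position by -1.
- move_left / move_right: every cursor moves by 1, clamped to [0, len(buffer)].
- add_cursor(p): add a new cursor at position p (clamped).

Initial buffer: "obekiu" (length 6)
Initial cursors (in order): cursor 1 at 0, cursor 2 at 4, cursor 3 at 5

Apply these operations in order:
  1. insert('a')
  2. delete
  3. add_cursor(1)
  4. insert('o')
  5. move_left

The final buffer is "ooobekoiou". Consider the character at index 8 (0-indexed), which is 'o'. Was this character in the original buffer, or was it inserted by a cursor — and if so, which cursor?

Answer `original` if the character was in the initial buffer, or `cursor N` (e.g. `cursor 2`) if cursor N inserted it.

After op 1 (insert('a')): buffer="aobekaiau" (len 9), cursors c1@1 c2@6 c3@8, authorship 1....2.3.
After op 2 (delete): buffer="obekiu" (len 6), cursors c1@0 c2@4 c3@5, authorship ......
After op 3 (add_cursor(1)): buffer="obekiu" (len 6), cursors c1@0 c4@1 c2@4 c3@5, authorship ......
After op 4 (insert('o')): buffer="ooobekoiou" (len 10), cursors c1@1 c4@3 c2@7 c3@9, authorship 1.4...2.3.
After op 5 (move_left): buffer="ooobekoiou" (len 10), cursors c1@0 c4@2 c2@6 c3@8, authorship 1.4...2.3.
Authorship (.=original, N=cursor N): 1 . 4 . . . 2 . 3 .
Index 8: author = 3

Answer: cursor 3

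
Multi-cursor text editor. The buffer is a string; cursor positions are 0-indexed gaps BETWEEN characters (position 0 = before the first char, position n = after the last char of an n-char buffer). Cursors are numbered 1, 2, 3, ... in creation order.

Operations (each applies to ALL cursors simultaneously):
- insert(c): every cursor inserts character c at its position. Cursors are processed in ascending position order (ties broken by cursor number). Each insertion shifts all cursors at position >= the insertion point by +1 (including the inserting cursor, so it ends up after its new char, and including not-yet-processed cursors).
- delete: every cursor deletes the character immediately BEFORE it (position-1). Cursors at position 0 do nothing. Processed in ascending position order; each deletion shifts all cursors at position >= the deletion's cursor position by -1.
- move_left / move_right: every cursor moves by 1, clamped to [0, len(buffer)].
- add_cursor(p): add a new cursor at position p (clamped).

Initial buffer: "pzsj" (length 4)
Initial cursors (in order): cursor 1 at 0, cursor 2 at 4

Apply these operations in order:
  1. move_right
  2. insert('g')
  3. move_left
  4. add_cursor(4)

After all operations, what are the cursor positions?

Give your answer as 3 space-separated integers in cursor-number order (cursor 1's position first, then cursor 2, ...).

After op 1 (move_right): buffer="pzsj" (len 4), cursors c1@1 c2@4, authorship ....
After op 2 (insert('g')): buffer="pgzsjg" (len 6), cursors c1@2 c2@6, authorship .1...2
After op 3 (move_left): buffer="pgzsjg" (len 6), cursors c1@1 c2@5, authorship .1...2
After op 4 (add_cursor(4)): buffer="pgzsjg" (len 6), cursors c1@1 c3@4 c2@5, authorship .1...2

Answer: 1 5 4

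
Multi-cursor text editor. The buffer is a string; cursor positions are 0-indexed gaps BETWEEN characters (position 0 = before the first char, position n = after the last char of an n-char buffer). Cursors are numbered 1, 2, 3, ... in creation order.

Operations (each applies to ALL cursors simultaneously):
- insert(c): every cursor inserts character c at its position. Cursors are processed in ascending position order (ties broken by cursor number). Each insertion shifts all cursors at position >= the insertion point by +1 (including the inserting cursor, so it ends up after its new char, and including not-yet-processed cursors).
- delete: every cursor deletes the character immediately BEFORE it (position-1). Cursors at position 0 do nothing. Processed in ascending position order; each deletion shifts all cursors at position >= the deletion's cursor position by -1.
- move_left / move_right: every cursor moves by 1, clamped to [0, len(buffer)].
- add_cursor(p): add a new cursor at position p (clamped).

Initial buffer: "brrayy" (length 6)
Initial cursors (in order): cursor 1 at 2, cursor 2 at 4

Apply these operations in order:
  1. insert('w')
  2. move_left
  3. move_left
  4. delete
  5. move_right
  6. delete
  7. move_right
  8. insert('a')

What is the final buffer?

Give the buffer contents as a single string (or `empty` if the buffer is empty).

Answer: wawayy

Derivation:
After op 1 (insert('w')): buffer="brwrawyy" (len 8), cursors c1@3 c2@6, authorship ..1..2..
After op 2 (move_left): buffer="brwrawyy" (len 8), cursors c1@2 c2@5, authorship ..1..2..
After op 3 (move_left): buffer="brwrawyy" (len 8), cursors c1@1 c2@4, authorship ..1..2..
After op 4 (delete): buffer="rwawyy" (len 6), cursors c1@0 c2@2, authorship .1.2..
After op 5 (move_right): buffer="rwawyy" (len 6), cursors c1@1 c2@3, authorship .1.2..
After op 6 (delete): buffer="wwyy" (len 4), cursors c1@0 c2@1, authorship 12..
After op 7 (move_right): buffer="wwyy" (len 4), cursors c1@1 c2@2, authorship 12..
After op 8 (insert('a')): buffer="wawayy" (len 6), cursors c1@2 c2@4, authorship 1122..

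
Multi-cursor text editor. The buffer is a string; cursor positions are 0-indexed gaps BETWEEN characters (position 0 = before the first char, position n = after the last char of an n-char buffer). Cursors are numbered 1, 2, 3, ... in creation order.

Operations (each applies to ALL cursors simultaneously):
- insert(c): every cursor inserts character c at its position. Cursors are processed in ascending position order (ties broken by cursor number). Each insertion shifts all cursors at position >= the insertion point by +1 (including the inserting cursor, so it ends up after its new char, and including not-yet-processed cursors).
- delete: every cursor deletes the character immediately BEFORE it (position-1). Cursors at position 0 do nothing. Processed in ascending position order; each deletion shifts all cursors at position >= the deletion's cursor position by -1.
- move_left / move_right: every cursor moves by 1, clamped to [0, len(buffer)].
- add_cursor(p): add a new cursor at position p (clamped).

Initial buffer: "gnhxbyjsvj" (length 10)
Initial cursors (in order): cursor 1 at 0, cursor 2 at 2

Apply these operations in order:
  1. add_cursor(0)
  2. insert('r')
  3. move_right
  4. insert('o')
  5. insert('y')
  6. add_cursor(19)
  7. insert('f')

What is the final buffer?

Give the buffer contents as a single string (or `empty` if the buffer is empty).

After op 1 (add_cursor(0)): buffer="gnhxbyjsvj" (len 10), cursors c1@0 c3@0 c2@2, authorship ..........
After op 2 (insert('r')): buffer="rrgnrhxbyjsvj" (len 13), cursors c1@2 c3@2 c2@5, authorship 13..2........
After op 3 (move_right): buffer="rrgnrhxbyjsvj" (len 13), cursors c1@3 c3@3 c2@6, authorship 13..2........
After op 4 (insert('o')): buffer="rrgoonrhoxbyjsvj" (len 16), cursors c1@5 c3@5 c2@9, authorship 13.13.2.2.......
After op 5 (insert('y')): buffer="rrgooyynrhoyxbyjsvj" (len 19), cursors c1@7 c3@7 c2@12, authorship 13.1313.2.22.......
After op 6 (add_cursor(19)): buffer="rrgooyynrhoyxbyjsvj" (len 19), cursors c1@7 c3@7 c2@12 c4@19, authorship 13.1313.2.22.......
After op 7 (insert('f')): buffer="rrgooyyffnrhoyfxbyjsvjf" (len 23), cursors c1@9 c3@9 c2@15 c4@23, authorship 13.131313.2.222.......4

Answer: rrgooyyffnrhoyfxbyjsvjf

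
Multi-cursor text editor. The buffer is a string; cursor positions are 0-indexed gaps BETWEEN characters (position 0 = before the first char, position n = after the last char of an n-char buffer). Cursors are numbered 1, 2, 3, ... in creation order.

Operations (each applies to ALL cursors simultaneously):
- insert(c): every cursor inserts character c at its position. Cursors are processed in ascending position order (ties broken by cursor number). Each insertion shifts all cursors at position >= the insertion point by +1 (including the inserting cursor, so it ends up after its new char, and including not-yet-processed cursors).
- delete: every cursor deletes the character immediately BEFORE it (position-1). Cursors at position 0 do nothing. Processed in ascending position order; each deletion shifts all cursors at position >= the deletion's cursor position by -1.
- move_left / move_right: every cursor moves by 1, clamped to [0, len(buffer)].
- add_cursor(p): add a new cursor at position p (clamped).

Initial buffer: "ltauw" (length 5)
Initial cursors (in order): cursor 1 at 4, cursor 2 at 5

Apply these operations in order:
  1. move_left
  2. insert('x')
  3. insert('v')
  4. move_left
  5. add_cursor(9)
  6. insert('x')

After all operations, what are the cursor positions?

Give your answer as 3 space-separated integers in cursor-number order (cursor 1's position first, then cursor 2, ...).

Answer: 5 9 12

Derivation:
After op 1 (move_left): buffer="ltauw" (len 5), cursors c1@3 c2@4, authorship .....
After op 2 (insert('x')): buffer="ltaxuxw" (len 7), cursors c1@4 c2@6, authorship ...1.2.
After op 3 (insert('v')): buffer="ltaxvuxvw" (len 9), cursors c1@5 c2@8, authorship ...11.22.
After op 4 (move_left): buffer="ltaxvuxvw" (len 9), cursors c1@4 c2@7, authorship ...11.22.
After op 5 (add_cursor(9)): buffer="ltaxvuxvw" (len 9), cursors c1@4 c2@7 c3@9, authorship ...11.22.
After op 6 (insert('x')): buffer="ltaxxvuxxvwx" (len 12), cursors c1@5 c2@9 c3@12, authorship ...111.222.3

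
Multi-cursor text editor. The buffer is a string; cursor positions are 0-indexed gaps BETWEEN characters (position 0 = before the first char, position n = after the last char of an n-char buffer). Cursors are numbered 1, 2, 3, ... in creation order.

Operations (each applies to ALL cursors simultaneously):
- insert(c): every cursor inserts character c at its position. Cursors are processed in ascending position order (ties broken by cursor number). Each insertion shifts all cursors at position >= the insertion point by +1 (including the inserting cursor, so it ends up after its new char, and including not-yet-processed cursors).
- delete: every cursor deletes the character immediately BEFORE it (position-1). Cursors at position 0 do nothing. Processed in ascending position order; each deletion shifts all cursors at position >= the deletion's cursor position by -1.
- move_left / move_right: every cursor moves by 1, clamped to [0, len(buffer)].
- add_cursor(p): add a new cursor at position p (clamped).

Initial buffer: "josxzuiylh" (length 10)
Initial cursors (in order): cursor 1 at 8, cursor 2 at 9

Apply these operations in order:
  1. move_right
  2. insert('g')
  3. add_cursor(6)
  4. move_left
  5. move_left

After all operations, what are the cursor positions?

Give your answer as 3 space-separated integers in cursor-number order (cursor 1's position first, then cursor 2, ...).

After op 1 (move_right): buffer="josxzuiylh" (len 10), cursors c1@9 c2@10, authorship ..........
After op 2 (insert('g')): buffer="josxzuiylghg" (len 12), cursors c1@10 c2@12, authorship .........1.2
After op 3 (add_cursor(6)): buffer="josxzuiylghg" (len 12), cursors c3@6 c1@10 c2@12, authorship .........1.2
After op 4 (move_left): buffer="josxzuiylghg" (len 12), cursors c3@5 c1@9 c2@11, authorship .........1.2
After op 5 (move_left): buffer="josxzuiylghg" (len 12), cursors c3@4 c1@8 c2@10, authorship .........1.2

Answer: 8 10 4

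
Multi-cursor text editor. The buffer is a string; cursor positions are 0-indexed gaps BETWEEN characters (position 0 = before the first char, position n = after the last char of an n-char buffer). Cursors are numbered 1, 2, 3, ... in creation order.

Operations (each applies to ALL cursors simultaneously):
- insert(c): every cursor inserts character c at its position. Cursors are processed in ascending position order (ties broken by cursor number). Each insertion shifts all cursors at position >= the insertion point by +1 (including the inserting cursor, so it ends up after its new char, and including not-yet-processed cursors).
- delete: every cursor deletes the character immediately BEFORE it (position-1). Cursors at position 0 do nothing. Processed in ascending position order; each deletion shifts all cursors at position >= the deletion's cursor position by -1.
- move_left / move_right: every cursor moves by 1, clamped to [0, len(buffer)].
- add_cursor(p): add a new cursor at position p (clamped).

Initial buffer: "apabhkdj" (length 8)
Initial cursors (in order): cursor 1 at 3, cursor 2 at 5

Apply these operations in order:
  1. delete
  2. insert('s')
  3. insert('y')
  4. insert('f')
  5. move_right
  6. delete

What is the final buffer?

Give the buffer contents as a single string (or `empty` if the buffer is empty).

After op 1 (delete): buffer="apbkdj" (len 6), cursors c1@2 c2@3, authorship ......
After op 2 (insert('s')): buffer="apsbskdj" (len 8), cursors c1@3 c2@5, authorship ..1.2...
After op 3 (insert('y')): buffer="apsybsykdj" (len 10), cursors c1@4 c2@7, authorship ..11.22...
After op 4 (insert('f')): buffer="apsyfbsyfkdj" (len 12), cursors c1@5 c2@9, authorship ..111.222...
After op 5 (move_right): buffer="apsyfbsyfkdj" (len 12), cursors c1@6 c2@10, authorship ..111.222...
After op 6 (delete): buffer="apsyfsyfdj" (len 10), cursors c1@5 c2@8, authorship ..111222..

Answer: apsyfsyfdj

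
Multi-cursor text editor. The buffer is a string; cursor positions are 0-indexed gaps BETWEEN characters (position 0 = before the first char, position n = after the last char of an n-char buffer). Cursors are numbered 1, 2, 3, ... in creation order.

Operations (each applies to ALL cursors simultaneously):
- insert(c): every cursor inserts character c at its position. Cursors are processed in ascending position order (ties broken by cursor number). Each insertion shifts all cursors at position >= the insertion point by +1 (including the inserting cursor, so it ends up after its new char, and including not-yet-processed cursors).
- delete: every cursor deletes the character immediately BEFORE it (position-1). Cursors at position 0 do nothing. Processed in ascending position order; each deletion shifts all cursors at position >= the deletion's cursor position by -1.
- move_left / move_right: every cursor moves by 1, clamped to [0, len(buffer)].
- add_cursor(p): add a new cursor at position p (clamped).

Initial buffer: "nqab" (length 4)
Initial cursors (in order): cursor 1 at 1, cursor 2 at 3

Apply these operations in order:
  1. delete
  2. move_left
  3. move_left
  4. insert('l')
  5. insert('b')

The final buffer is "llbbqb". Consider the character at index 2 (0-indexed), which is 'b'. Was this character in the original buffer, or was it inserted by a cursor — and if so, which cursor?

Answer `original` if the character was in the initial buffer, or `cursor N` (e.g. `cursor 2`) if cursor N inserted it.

Answer: cursor 1

Derivation:
After op 1 (delete): buffer="qb" (len 2), cursors c1@0 c2@1, authorship ..
After op 2 (move_left): buffer="qb" (len 2), cursors c1@0 c2@0, authorship ..
After op 3 (move_left): buffer="qb" (len 2), cursors c1@0 c2@0, authorship ..
After op 4 (insert('l')): buffer="llqb" (len 4), cursors c1@2 c2@2, authorship 12..
After op 5 (insert('b')): buffer="llbbqb" (len 6), cursors c1@4 c2@4, authorship 1212..
Authorship (.=original, N=cursor N): 1 2 1 2 . .
Index 2: author = 1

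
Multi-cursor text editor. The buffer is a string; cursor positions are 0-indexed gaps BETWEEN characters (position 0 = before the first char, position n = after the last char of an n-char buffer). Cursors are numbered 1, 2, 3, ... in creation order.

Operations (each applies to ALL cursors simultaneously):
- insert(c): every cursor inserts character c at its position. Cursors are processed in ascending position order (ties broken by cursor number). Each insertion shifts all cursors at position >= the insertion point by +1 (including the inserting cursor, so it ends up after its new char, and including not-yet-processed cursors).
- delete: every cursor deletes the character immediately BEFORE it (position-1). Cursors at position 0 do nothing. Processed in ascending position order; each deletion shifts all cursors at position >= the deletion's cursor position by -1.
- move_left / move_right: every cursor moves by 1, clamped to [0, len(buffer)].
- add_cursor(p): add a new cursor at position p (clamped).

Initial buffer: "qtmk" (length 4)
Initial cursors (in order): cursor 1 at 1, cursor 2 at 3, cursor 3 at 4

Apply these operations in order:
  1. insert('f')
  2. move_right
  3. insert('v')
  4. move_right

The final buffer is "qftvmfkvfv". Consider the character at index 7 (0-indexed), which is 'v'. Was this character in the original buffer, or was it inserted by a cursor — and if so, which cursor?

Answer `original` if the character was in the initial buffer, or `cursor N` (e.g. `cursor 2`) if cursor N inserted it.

Answer: cursor 2

Derivation:
After op 1 (insert('f')): buffer="qftmfkf" (len 7), cursors c1@2 c2@5 c3@7, authorship .1..2.3
After op 2 (move_right): buffer="qftmfkf" (len 7), cursors c1@3 c2@6 c3@7, authorship .1..2.3
After op 3 (insert('v')): buffer="qftvmfkvfv" (len 10), cursors c1@4 c2@8 c3@10, authorship .1.1.2.233
After op 4 (move_right): buffer="qftvmfkvfv" (len 10), cursors c1@5 c2@9 c3@10, authorship .1.1.2.233
Authorship (.=original, N=cursor N): . 1 . 1 . 2 . 2 3 3
Index 7: author = 2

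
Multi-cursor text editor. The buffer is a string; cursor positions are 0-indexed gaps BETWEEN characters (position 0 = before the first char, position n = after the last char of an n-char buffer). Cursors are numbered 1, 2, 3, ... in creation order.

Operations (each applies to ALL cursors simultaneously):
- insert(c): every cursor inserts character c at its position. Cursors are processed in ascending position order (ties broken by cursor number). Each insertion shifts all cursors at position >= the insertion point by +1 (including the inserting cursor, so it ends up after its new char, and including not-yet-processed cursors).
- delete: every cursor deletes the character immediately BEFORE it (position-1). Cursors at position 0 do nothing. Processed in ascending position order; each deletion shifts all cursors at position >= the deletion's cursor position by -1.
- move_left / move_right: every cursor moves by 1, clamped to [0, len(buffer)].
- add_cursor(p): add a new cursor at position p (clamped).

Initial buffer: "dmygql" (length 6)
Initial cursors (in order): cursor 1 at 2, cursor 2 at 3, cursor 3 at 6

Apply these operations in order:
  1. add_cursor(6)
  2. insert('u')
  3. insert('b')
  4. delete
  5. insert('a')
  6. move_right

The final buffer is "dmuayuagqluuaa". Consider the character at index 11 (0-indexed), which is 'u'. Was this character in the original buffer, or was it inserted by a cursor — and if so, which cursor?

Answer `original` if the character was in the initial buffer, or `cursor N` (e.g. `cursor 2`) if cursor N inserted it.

Answer: cursor 4

Derivation:
After op 1 (add_cursor(6)): buffer="dmygql" (len 6), cursors c1@2 c2@3 c3@6 c4@6, authorship ......
After op 2 (insert('u')): buffer="dmuyugqluu" (len 10), cursors c1@3 c2@5 c3@10 c4@10, authorship ..1.2...34
After op 3 (insert('b')): buffer="dmubyubgqluubb" (len 14), cursors c1@4 c2@7 c3@14 c4@14, authorship ..11.22...3434
After op 4 (delete): buffer="dmuyugqluu" (len 10), cursors c1@3 c2@5 c3@10 c4@10, authorship ..1.2...34
After op 5 (insert('a')): buffer="dmuayuagqluuaa" (len 14), cursors c1@4 c2@7 c3@14 c4@14, authorship ..11.22...3434
After op 6 (move_right): buffer="dmuayuagqluuaa" (len 14), cursors c1@5 c2@8 c3@14 c4@14, authorship ..11.22...3434
Authorship (.=original, N=cursor N): . . 1 1 . 2 2 . . . 3 4 3 4
Index 11: author = 4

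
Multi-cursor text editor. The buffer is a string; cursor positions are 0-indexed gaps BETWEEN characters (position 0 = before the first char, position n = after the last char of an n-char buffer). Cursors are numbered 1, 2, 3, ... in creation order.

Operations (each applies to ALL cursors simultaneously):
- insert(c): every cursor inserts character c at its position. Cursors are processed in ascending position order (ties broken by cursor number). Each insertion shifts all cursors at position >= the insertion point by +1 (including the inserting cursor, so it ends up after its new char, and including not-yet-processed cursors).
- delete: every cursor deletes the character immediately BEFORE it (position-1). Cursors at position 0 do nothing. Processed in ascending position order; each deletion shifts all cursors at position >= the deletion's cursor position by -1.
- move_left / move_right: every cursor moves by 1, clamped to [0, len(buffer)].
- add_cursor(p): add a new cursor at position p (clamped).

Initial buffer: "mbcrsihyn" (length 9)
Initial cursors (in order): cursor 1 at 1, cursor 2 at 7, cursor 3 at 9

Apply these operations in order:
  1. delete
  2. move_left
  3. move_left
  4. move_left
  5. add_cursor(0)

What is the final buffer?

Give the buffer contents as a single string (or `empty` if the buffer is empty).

Answer: bcrsiy

Derivation:
After op 1 (delete): buffer="bcrsiy" (len 6), cursors c1@0 c2@5 c3@6, authorship ......
After op 2 (move_left): buffer="bcrsiy" (len 6), cursors c1@0 c2@4 c3@5, authorship ......
After op 3 (move_left): buffer="bcrsiy" (len 6), cursors c1@0 c2@3 c3@4, authorship ......
After op 4 (move_left): buffer="bcrsiy" (len 6), cursors c1@0 c2@2 c3@3, authorship ......
After op 5 (add_cursor(0)): buffer="bcrsiy" (len 6), cursors c1@0 c4@0 c2@2 c3@3, authorship ......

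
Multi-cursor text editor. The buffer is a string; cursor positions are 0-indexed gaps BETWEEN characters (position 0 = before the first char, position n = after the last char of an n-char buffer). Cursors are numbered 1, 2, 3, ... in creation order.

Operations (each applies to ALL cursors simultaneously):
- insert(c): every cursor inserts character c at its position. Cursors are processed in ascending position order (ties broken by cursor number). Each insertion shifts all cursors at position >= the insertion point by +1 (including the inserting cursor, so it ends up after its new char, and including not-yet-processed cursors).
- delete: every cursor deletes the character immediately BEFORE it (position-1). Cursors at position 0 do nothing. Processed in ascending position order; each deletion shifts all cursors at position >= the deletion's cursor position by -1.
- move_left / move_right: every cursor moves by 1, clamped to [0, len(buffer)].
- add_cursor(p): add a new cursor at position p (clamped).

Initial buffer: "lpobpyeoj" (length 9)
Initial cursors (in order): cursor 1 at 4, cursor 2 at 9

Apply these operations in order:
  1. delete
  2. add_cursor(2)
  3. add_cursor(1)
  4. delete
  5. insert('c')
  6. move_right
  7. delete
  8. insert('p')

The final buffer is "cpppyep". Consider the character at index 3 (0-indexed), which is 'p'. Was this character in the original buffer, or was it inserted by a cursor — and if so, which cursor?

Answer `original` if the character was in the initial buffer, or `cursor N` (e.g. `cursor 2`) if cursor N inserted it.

Answer: cursor 4

Derivation:
After op 1 (delete): buffer="lpopyeo" (len 7), cursors c1@3 c2@7, authorship .......
After op 2 (add_cursor(2)): buffer="lpopyeo" (len 7), cursors c3@2 c1@3 c2@7, authorship .......
After op 3 (add_cursor(1)): buffer="lpopyeo" (len 7), cursors c4@1 c3@2 c1@3 c2@7, authorship .......
After op 4 (delete): buffer="pye" (len 3), cursors c1@0 c3@0 c4@0 c2@3, authorship ...
After op 5 (insert('c')): buffer="cccpyec" (len 7), cursors c1@3 c3@3 c4@3 c2@7, authorship 134...2
After op 6 (move_right): buffer="cccpyec" (len 7), cursors c1@4 c3@4 c4@4 c2@7, authorship 134...2
After op 7 (delete): buffer="cye" (len 3), cursors c1@1 c3@1 c4@1 c2@3, authorship 1..
After op 8 (insert('p')): buffer="cpppyep" (len 7), cursors c1@4 c3@4 c4@4 c2@7, authorship 1134..2
Authorship (.=original, N=cursor N): 1 1 3 4 . . 2
Index 3: author = 4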